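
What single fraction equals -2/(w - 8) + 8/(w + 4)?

Common denominator (w - 8)(w + 4). Numerator: -2(w + 4) + 8(w - 8) = (-2w - 8) + (8w - 64) = 6w - 72
Result: (6w - 72)/[(w - 8)(w + 4)]


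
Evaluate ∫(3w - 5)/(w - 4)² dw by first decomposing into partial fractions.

Decompose: P = 3, Q = 3·4 - 5 = 7, so (3w - 5)/(w - 4)² = 3/(w - 4) + 7/(w - 4)². Integrate: ∫ P/(w - 4) dw = 3 ln|(w - 4)|; ∫ Q/(w - 4)² dw = -7/(w - 4). Sum: 3 ln|(w - 4)| - 7/(w - 4) + C


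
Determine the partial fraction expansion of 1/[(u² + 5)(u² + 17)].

Coefficient matching gives α = γ = 0, β = 1/(17-5) = 1/12, δ = -β = -1/12
Result: (1/12)/(u² + 5) - (1/12)/(u² + 17)


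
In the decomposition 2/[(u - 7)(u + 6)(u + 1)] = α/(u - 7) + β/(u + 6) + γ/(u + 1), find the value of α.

Cover-up at u = 7: α = 2/[(7 + 6)(7 + 1)] = 2/[(13)(8)] = 2/104 = 1/52


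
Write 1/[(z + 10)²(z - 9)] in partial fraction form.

Cover-up at z=9: γ = 1/(9 + 10)² = 1/361. Cover-up at z=-10: β = 1/(-10 - 9) = -1/19. Comparing z² coeff: α = -γ = -1/361
Result: (-1/361)/(z + 10) - (1/19)/(z + 10)² + (1/361)/(z - 9)


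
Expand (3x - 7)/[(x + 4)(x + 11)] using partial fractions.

At x=-4: A = (3·(-4) - 7)/(-4 + 11) = -19/7. At x=-11: B = (3·(-11) - 7)/(-11 + 4) = 40/7
Result: (-19/7)/(x + 4) + (40/7)/(x + 11)


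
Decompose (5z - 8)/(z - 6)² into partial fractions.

(5z - 8) = P(z - 6) + Q. At z = 6: Q = 5·6 - 8 = 22. Coeff of z: P = 5
Result: 5/(z - 6) + 22/(z - 6)²


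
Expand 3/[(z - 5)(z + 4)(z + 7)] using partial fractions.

Using cover-up method: P = 1/36, Q = -1/9, R = 1/12
Result: (1/36)/(z - 5) - (1/9)/(z + 4) + (1/12)/(z + 7)


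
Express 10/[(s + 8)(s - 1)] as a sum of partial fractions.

10/(s + 8)(s - 1) = A/(s + 8) + B/(s - 1). A = 10/(-8 - 1) = -10/9, B = 10/(1 + 8) = 10/9
Result: (-10/9)/(s + 8) + (10/9)/(s - 1)


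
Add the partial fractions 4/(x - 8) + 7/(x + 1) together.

Common denominator (x - 8)(x + 1). Numerator: 4(x + 1) + 7(x - 8) = (4x + 4) + (7x - 56) = 11x - 52
Result: (11x - 52)/[(x - 8)(x + 1)]


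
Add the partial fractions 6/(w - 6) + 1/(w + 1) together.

Common denominator (w - 6)(w + 1). Numerator: 6(w + 1) + 1(w - 6) = (6w + 6) + (w - 6) = 7w
Result: (7w)/[(w - 6)(w + 1)]


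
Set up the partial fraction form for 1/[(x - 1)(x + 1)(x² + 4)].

Two linear + quadratic: α/(x - 1) + β/(x + 1) + (γx + δ)/(x² + 4)


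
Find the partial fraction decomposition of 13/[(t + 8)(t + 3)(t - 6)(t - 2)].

Using Heaviside cover-up: (-13/700)/(t + 8) + (13/225)/(t + 3) + (13/504)/(t - 6) - (13/200)/(t - 2)


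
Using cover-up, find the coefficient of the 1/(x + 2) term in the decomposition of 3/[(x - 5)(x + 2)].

Cover (x + 2), set x=-2: 3/((x - 5) at x=-2) = 3/(-7) = -3/7


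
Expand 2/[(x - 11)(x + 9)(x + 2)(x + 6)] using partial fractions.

Using Heaviside cover-up: (1/2210)/(x - 11) - (1/210)/(x + 9) - (1/182)/(x + 2) + (1/102)/(x + 6)


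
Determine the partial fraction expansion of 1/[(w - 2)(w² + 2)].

Cover-up at w = 2: P = 1/(2² + 2) = 1/6. Then Q = -P = -1/6, R = -P·(0 + 2) = -1/3
Result: (1/6)/(w - 2) - ((1/6)w + 1/3)/(w² + 2)


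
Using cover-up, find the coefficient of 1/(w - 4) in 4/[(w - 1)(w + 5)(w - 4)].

Cover (w - 4), set w=4: 4/[(4 - 1)(4 + 5)] = 4/27


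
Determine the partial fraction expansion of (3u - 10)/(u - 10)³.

(3u - 10) = P(u - 10)² + Q(u - 10) + R. At u = 10: R = 3·10 - 10 = 20. Coefficients: P = 0, Q = 3
Result: 3/(u - 10)² + 20/(u - 10)³


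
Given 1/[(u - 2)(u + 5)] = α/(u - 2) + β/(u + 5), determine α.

Cover-up at u = 2: α = 1/(2 + 5) = 1/7


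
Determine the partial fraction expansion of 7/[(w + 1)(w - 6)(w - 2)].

Using cover-up method: A = 1/3, B = 1/4, C = -7/12
Result: (1/3)/(w + 1) + (1/4)/(w - 6) - (7/12)/(w - 2)


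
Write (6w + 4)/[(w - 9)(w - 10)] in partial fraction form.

At w=9: α = (6·9 + 4)/(9 - 10) = -58. At w=10: β = (6·10 + 4)/(10 - 9) = 64
Result: -58/(w - 9) + 64/(w - 10)


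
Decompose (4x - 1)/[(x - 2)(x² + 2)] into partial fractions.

At x=2: A = (4·2 - 1)/(2² + 2) = 7/6. B = -A = -7/6, C = 4 - 2·A = 5/3
Result: (7/6)/(x - 2) - ((7/6)x - 5/3)/(x² + 2)


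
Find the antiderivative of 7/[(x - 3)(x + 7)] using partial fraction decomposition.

Decompose: 7/[(x - 3)(x + 7)] = (7/10)/(x - 3) - (7/10)/(x + 7). Integrate each term: (7/10) ln|(x - 3)| - (7/10) ln|(x + 7)| + C


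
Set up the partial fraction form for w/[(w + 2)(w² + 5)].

Linear + irreducible quadratic: P/(w + 2) + (Qw + R)/(w² + 5)


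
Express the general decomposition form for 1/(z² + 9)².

Repeated quadratic factor: (Pz + Q)/(z² + 9) + (Rz + S)/(z² + 9)²


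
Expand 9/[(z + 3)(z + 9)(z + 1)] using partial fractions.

Using cover-up method: α = -3/4, β = 3/16, γ = 9/16
Result: (-3/4)/(z + 3) + (3/16)/(z + 9) + (9/16)/(z + 1)


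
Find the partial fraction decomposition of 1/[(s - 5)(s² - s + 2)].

Cover-up at s = 5: A = 1/(5² - 1·5 + 2) = 1/22. Then B = -A = -1/22, C = -A·(-1 + 5) = -2/11
Result: (1/22)/(s - 5) - ((1/22)s + 2/11)/(s² - s + 2)


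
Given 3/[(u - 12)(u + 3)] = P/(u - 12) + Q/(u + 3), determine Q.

Cover-up at u = -3: Q = 3/(-3 - 12) = -3/15 = -1/5


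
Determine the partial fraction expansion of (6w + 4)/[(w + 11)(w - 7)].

At w=-11: A = (6·(-11) + 4)/(-11 - 7) = 31/9. At w=7: B = (6·7 + 4)/(7 + 11) = 23/9
Result: (31/9)/(w + 11) + (23/9)/(w - 7)


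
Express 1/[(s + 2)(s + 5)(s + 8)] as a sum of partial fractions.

Using cover-up method: α = 1/18, β = -1/9, γ = 1/18
Result: (1/18)/(s + 2) - (1/9)/(s + 5) + (1/18)/(s + 8)


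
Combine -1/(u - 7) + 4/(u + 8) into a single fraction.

Common denominator (u - 7)(u + 8). Numerator: -1(u + 8) + 4(u - 7) = (-u - 8) + (4u - 28) = 3u - 36
Result: (3u - 36)/[(u - 7)(u + 8)]


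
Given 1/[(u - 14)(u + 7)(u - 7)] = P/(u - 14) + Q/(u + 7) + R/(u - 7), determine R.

Cover-up at u = 7: R = 1/[(7 - 14)(7 + 7)] = 1/[(-7)(14)] = -1/98


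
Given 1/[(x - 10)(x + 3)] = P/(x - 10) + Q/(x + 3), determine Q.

Cover-up at x = -3: Q = 1/(-3 - 10) = -1/13


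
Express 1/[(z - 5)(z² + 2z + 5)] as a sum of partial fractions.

Cover-up at z = 5: A = 1/(5² + 2·5 + 5) = 1/40. Then B = -A = -1/40, C = -A·(2 + 5) = -7/40
Result: (1/40)/(z - 5) - ((1/40)z + 7/40)/(z² + 2z + 5)


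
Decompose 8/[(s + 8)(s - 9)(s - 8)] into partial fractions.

Using cover-up method: P = 1/34, Q = 8/17, R = -1/2
Result: (1/34)/(s + 8) + (8/17)/(s - 9) - (1/2)/(s - 8)


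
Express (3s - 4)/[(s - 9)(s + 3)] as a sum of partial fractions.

At s=9: P = (3·9 - 4)/(9 + 3) = 23/12. At s=-3: Q = (3·(-3) - 4)/(-3 - 9) = 13/12
Result: (23/12)/(s - 9) + (13/12)/(s + 3)


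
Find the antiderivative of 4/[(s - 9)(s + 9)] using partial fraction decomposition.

Decompose: 4/[(s - 9)(s + 9)] = (2/9)/(s - 9) - (2/9)/(s + 9). Integrate each term: (2/9) ln|(s - 9)| - (2/9) ln|(s + 9)| + C


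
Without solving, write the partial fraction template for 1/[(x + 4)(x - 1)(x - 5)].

Three distinct linear factors: A/(x + 4) + B/(x - 1) + C/(x - 5)


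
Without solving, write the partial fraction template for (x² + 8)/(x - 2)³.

Repeated linear factor (power 3): A/(x - 2) + B/(x - 2)² + C/(x - 2)³


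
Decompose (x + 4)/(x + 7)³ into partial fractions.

(x + 4) = P(x + 7)² + Q(x + 7) + R. At x = -7: R = 1·(-7) + 4 = -3. Coefficients: P = 0, Q = 1
Result: 1/(x + 7)² - 3/(x + 7)³


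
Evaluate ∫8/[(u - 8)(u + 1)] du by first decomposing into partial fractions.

Decompose: 8/[(u - 8)(u + 1)] = (8/9)/(u - 8) - (8/9)/(u + 1). Integrate each term: (8/9) ln|(u - 8)| - (8/9) ln|(u + 1)| + C


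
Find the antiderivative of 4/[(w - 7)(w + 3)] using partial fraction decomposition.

Decompose: 4/[(w - 7)(w + 3)] = (2/5)/(w - 7) - (2/5)/(w + 3). Integrate each term: (2/5) ln|(w - 7)| - (2/5) ln|(w + 3)| + C


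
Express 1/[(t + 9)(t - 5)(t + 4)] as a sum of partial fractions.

Using cover-up method: α = 1/70, β = 1/126, γ = -1/45
Result: (1/70)/(t + 9) + (1/126)/(t - 5) - (1/45)/(t + 4)


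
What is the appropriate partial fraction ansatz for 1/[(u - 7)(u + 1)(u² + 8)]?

Two linear + quadratic: α/(u - 7) + β/(u + 1) + (γu + δ)/(u² + 8)


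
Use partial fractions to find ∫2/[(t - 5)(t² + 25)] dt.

Cover-up at t=5: P = 2/(5²+25) = 1/25. Coeff matching: Q = -1/25, R = -1/5. Decomposition: (1/25)/(t - 5) - ((1/25)t + 1/5)/(t² + 25). Integrate: linear → ln, quadratic → (1/2)ln + arctan: (1/25) ln|(t - 5)| - (1/50) ln(t² + 25) - (1/25) arctan(t/5) + C


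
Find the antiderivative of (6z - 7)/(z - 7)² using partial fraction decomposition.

Decompose: P = 6, Q = 6·7 - 7 = 35, so (6z - 7)/(z - 7)² = 6/(z - 7) + 35/(z - 7)². Integrate: ∫ P/(z - 7) dz = 6 ln|(z - 7)|; ∫ Q/(z - 7)² dz = -35/(z - 7). Sum: 6 ln|(z - 7)| - 35/(z - 7) + C


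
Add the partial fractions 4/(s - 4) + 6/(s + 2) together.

Common denominator (s - 4)(s + 2). Numerator: 4(s + 2) + 6(s - 4) = (4s + 8) + (6s - 24) = 10s - 16
Result: (10s - 16)/[(s - 4)(s + 2)]


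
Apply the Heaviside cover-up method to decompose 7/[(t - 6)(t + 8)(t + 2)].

Cover (t - 6), t=6: P = 7/[(6 + 8)(6 + 2)] = 1/16. Cover (t + 8), t=-8: Q = 7/[(-8 - 6)(-8 + 2)] = 1/12. Cover (t + 2), t=-2: R = 7/[(-2 - 6)(-2 + 8)] = -7/48.
Result: (1/16)/(t - 6) + (1/12)/(t + 8) - (7/48)/(t + 2)


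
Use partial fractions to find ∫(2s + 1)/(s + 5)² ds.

Decompose: α = 2, β = 2·(-5) + 1 = -9, so (2s + 1)/(s + 5)² = 2/(s + 5) - 9/(s + 5)². Integrate: ∫ α/(s + 5) ds = 2 ln|(s + 5)|; ∫ β/(s + 5)² ds = 9/(s + 5). Sum: 2 ln|(s + 5)| + 9/(s + 5) + C


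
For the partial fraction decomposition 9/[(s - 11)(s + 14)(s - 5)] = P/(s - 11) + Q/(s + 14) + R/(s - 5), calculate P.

Cover-up at s = 11: P = 9/[(11 + 14)(11 - 5)] = 9/[(25)(6)] = 9/150 = 3/50


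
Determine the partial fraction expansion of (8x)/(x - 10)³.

(8x) = P(x - 10)² + Q(x - 10) + R. At x = 10: R = 8·10 + 0 = 80. Coefficients: P = 0, Q = 8
Result: 8/(x - 10)² + 80/(x - 10)³


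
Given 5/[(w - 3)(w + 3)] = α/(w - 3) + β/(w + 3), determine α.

Cover-up at w = 3: α = 5/(3 + 3) = 5/6


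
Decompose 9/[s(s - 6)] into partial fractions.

9/s(s - 6) = P/s + Q/(s - 6). P = 9/(0 - 6) = -3/2, Q = 9/(6 - 0) = 3/2
Result: (-3/2)/s + (3/2)/(s - 6)


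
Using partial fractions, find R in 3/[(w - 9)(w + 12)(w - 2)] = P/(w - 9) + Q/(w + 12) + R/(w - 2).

Cover-up at w = 2: R = 3/[(2 - 9)(2 + 12)] = 3/[(-7)(14)] = -3/98


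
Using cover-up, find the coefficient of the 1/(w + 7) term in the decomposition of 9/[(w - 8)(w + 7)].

Cover (w + 7), set w=-7: 9/((w - 8) at w=-7) = 9/(-15) = -3/5


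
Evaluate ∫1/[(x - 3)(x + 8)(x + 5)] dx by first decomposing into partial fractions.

Cover-up: A = 1/88, B = 1/33, C = -1/24. Decomposition: (1/88)/(x - 3) + (1/33)/(x + 8) - (1/24)/(x + 5). Integrate each term: (1/88) ln|(x - 3)| + (1/33) ln|(x + 8)| - (1/24) ln|(x + 5)| + C


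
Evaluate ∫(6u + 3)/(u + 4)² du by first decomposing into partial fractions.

Decompose: A = 6, B = 6·(-4) + 3 = -21, so (6u + 3)/(u + 4)² = 6/(u + 4) - 21/(u + 4)². Integrate: ∫ A/(u + 4) du = 6 ln|(u + 4)|; ∫ B/(u + 4)² du = 21/(u + 4). Sum: 6 ln|(u + 4)| + 21/(u + 4) + C


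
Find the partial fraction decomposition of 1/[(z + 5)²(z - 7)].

Cover-up at z=7: γ = 1/(7 + 5)² = 1/144. Cover-up at z=-5: β = 1/(-5 - 7) = -1/12. Comparing z² coeff: α = -γ = -1/144
Result: (-1/144)/(z + 5) - (1/12)/(z + 5)² + (1/144)/(z - 7)


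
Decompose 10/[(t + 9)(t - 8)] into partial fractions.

10/(t + 9)(t - 8) = A/(t + 9) + B/(t - 8). A = 10/(-9 - 8) = -10/17, B = 10/(8 + 9) = 10/17
Result: (-10/17)/(t + 9) + (10/17)/(t - 8)


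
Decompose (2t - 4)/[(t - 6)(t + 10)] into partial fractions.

At t=6: A = (2·6 - 4)/(6 + 10) = 1/2. At t=-10: B = (2·(-10) - 4)/(-10 - 6) = 3/2
Result: (1/2)/(t - 6) + (3/2)/(t + 10)


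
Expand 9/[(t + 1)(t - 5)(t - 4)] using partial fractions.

Using cover-up method: P = 3/10, Q = 3/2, R = -9/5
Result: (3/10)/(t + 1) + (3/2)/(t - 5) - (9/5)/(t - 4)


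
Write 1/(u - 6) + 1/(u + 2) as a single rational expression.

Common denominator (u - 6)(u + 2). Numerator: 1(u + 2) + 1(u - 6) = (u + 2) + (u - 6) = 2u - 4
Result: (2u - 4)/[(u - 6)(u + 2)]


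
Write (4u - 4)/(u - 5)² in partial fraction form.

(4u - 4) = P(u - 5) + Q. At u = 5: Q = 4·5 - 4 = 16. Coeff of u: P = 4
Result: 4/(u - 5) + 16/(u - 5)²


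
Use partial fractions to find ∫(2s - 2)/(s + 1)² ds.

Decompose: α = 2, β = 2·(-1) - 2 = -4, so (2s - 2)/(s + 1)² = 2/(s + 1) - 4/(s + 1)². Integrate: ∫ α/(s + 1) ds = 2 ln|(s + 1)|; ∫ β/(s + 1)² ds = 4/(s + 1). Sum: 2 ln|(s + 1)| + 4/(s + 1) + C


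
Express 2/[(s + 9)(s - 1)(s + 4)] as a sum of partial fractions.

Using cover-up method: P = 1/25, Q = 1/25, R = -2/25
Result: (1/25)/(s + 9) + (1/25)/(s - 1) - (2/25)/(s + 4)


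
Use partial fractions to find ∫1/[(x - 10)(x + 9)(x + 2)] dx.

Cover-up: α = 1/228, β = 1/133, γ = -1/84. Decomposition: (1/228)/(x - 10) + (1/133)/(x + 9) - (1/84)/(x + 2). Integrate each term: (1/228) ln|(x - 10)| + (1/133) ln|(x + 9)| - (1/84) ln|(x + 2)| + C


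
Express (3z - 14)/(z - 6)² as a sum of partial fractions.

(3z - 14) = P(z - 6) + Q. At z = 6: Q = 3·6 - 14 = 4. Coeff of z: P = 3
Result: 3/(z - 6) + 4/(z - 6)²


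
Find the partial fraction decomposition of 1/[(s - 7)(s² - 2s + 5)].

Cover-up at s = 7: P = 1/(7² - 2·7 + 5) = 1/40. Then Q = -P = -1/40, R = -P·(-2 + 7) = -1/8
Result: (1/40)/(s - 7) - ((1/40)s + 1/8)/(s² - 2s + 5)


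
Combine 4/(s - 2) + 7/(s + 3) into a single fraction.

Common denominator (s - 2)(s + 3). Numerator: 4(s + 3) + 7(s - 2) = (4s + 12) + (7s - 14) = 11s - 2
Result: (11s - 2)/[(s - 2)(s + 3)]


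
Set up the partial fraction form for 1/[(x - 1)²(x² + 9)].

Repeated linear + quadratic: P/(x - 1) + Q/(x - 1)² + (Rx + S)/(x² + 9)


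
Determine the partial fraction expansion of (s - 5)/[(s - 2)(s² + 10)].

At s=2: A = (1·2 - 5)/(2² + 10) = -3/14. B = -A = 3/14, C = 1 - 2·A = 10/7
Result: (-3/14)/(s - 2) + ((3/14)s + 10/7)/(s² + 10)


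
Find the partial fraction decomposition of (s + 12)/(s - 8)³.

(s + 12) = A(s - 8)² + B(s - 8) + C. At s = 8: C = 1·8 + 12 = 20. Coefficients: A = 0, B = 1
Result: 1/(s - 8)² + 20/(s - 8)³


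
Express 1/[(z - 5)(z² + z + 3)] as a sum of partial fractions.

Cover-up at z = 5: P = 1/(5² + 1·5 + 3) = 1/33. Then Q = -P = -1/33, R = -P·(1 + 5) = -2/11
Result: (1/33)/(z - 5) - ((1/33)z + 2/11)/(z² + z + 3)


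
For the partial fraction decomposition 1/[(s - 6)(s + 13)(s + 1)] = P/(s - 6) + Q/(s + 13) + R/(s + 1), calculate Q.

Cover-up at s = -13: Q = 1/[(-13 - 6)(-13 + 1)] = 1/[(-19)(-12)] = 1/228


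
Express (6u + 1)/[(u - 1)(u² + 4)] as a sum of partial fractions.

At u=1: P = (6·1 + 1)/(1² + 4) = 7/5. Q = -P = -7/5, R = 6 - 1·P = 23/5
Result: (7/5)/(u - 1) - ((7/5)u - 23/5)/(u² + 4)


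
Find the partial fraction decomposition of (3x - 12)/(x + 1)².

(3x - 12) = P(x + 1) + Q. At x = -1: Q = 3·(-1) - 12 = -15. Coeff of x: P = 3
Result: 3/(x + 1) - 15/(x + 1)²


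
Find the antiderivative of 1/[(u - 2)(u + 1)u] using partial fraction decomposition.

Cover-up: P = 1/6, Q = 1/3, R = -1/2. Decomposition: (1/6)/(u - 2) + (1/3)/(u + 1) - (1/2)/u. Integrate each term: (1/6) ln|(u - 2)| + (1/3) ln|(u + 1)| - (1/2) ln|u| + C


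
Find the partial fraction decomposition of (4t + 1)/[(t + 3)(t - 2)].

At t=-3: α = (4·(-3) + 1)/(-3 - 2) = 11/5. At t=2: β = (4·2 + 1)/(2 + 3) = 9/5
Result: (11/5)/(t + 3) + (9/5)/(t - 2)


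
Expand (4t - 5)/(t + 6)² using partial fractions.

(4t - 5) = P(t + 6) + Q. At t = -6: Q = 4·(-6) - 5 = -29. Coeff of t: P = 4
Result: 4/(t + 6) - 29/(t + 6)²


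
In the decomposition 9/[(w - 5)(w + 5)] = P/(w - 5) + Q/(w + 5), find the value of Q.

Cover-up at w = -5: Q = 9/(-5 - 5) = -9/10


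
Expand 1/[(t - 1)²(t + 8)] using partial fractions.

Cover-up at t=-8: C = 1/(-8 - 1)² = 1/81. Cover-up at t=1: B = 1/(1 + 8) = 1/9. Comparing t² coeff: A = -C = -1/81
Result: (-1/81)/(t - 1) + (1/9)/(t - 1)² + (1/81)/(t + 8)


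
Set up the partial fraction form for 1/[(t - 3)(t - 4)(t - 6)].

Three distinct linear factors: P/(t - 3) + Q/(t - 4) + R/(t - 6)


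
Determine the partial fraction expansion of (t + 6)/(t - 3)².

(t + 6) = α(t - 3) + β. At t = 3: β = 1·3 + 6 = 9. Coeff of t: α = 1
Result: 1/(t - 3) + 9/(t - 3)²


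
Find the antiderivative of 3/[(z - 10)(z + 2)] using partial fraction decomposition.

Decompose: 3/[(z - 10)(z + 2)] = (1/4)/(z - 10) - (1/4)/(z + 2). Integrate each term: (1/4) ln|(z - 10)| - (1/4) ln|(z + 2)| + C


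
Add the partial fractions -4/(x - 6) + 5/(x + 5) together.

Common denominator (x - 6)(x + 5). Numerator: -4(x + 5) + 5(x - 6) = (-4x - 20) + (5x - 30) = x - 50
Result: (x - 50)/[(x - 6)(x + 5)]


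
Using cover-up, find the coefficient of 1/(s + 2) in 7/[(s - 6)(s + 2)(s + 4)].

Cover (s + 2), set s=-2: 7/[(-2 - 6)(-2 + 4)] = -7/16


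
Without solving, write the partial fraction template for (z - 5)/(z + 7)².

Repeated linear factor: P/(z + 7) + Q/(z + 7)²


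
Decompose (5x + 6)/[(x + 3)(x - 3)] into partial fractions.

At x=-3: α = (5·(-3) + 6)/(-3 - 3) = 3/2. At x=3: β = (5·3 + 6)/(3 + 3) = 7/2
Result: (3/2)/(x + 3) + (7/2)/(x - 3)


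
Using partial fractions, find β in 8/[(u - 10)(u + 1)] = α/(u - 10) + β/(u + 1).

Cover-up at u = -1: β = 8/(-1 - 10) = -8/11


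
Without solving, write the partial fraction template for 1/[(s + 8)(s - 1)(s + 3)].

Three distinct linear factors: A/(s + 8) + B/(s - 1) + C/(s + 3)


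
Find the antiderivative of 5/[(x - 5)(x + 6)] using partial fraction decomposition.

Decompose: 5/[(x - 5)(x + 6)] = (5/11)/(x - 5) - (5/11)/(x + 6). Integrate each term: (5/11) ln|(x - 5)| - (5/11) ln|(x + 6)| + C


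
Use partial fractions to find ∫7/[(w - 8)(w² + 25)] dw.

Cover-up at w=8: α = 7/(8²+25) = 7/89. Coeff matching: β = -7/89, γ = -56/89. Decomposition: (7/89)/(w - 8) - ((7/89)w + 56/89)/(w² + 25). Integrate: linear → ln, quadratic → (1/2)ln + arctan: (7/89) ln|(w - 8)| - (7/178) ln(w² + 25) - (56/445) arctan(w/5) + C


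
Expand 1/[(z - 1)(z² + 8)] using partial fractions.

Cover-up at z = 1: P = 1/(1² + 8) = 1/9. Then Q = -P = -1/9, R = -P·(0 + 1) = -1/9
Result: (1/9)/(z - 1) - ((1/9)z + 1/9)/(z² + 8)


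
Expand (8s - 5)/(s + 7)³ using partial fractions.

(8s - 5) = α(s + 7)² + β(s + 7) + γ. At s = -7: γ = 8·(-7) - 5 = -61. Coefficients: α = 0, β = 8
Result: 8/(s + 7)² - 61/(s + 7)³


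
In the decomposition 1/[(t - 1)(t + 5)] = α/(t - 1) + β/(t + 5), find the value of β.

Cover-up at t = -5: β = 1/(-5 - 1) = -1/6


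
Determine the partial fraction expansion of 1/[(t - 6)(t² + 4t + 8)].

Cover-up at t = 6: A = 1/(6² + 4·6 + 8) = 1/68. Then B = -A = -1/68, C = -A·(4 + 6) = -5/34
Result: (1/68)/(t - 6) - ((1/68)t + 5/34)/(t² + 4t + 8)


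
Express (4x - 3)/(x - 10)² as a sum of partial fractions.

(4x - 3) = P(x - 10) + Q. At x = 10: Q = 4·10 - 3 = 37. Coeff of x: P = 4
Result: 4/(x - 10) + 37/(x - 10)²


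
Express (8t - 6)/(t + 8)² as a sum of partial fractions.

(8t - 6) = A(t + 8) + B. At t = -8: B = 8·(-8) - 6 = -70. Coeff of t: A = 8
Result: 8/(t + 8) - 70/(t + 8)²


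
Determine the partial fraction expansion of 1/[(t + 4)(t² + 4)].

Cover-up at t = -4: α = 1/((-4)² + 4) = 1/20. Then β = -α = -1/20, γ = -α·(0 - 4) = 1/5
Result: (1/20)/(t + 4) - ((1/20)t - 1/5)/(t² + 4)


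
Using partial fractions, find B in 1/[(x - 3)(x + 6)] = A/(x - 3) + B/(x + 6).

Cover-up at x = -6: B = 1/(-6 - 3) = -1/9


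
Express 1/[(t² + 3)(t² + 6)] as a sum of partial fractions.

Coefficient matching gives A = C = 0, B = 1/(6-3) = 1/3, D = -B = -1/3
Result: (1/3)/(t² + 3) - (1/3)/(t² + 6)


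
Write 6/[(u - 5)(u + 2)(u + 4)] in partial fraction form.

Using cover-up method: P = 2/21, Q = -3/7, R = 1/3
Result: (2/21)/(u - 5) - (3/7)/(u + 2) + (1/3)/(u + 4)


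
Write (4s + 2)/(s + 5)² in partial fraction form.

(4s + 2) = α(s + 5) + β. At s = -5: β = 4·(-5) + 2 = -18. Coeff of s: α = 4
Result: 4/(s + 5) - 18/(s + 5)²


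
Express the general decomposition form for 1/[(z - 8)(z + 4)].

Distinct linear factors: α/(z - 8) + β/(z + 4)


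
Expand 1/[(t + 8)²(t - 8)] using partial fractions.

Cover-up at t=8: C = 1/(8 + 8)² = 1/256. Cover-up at t=-8: B = 1/(-8 - 8) = -1/16. Comparing t² coeff: A = -C = -1/256
Result: (-1/256)/(t + 8) - (1/16)/(t + 8)² + (1/256)/(t - 8)


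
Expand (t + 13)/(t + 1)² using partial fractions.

(t + 13) = P(t + 1) + Q. At t = -1: Q = 1·(-1) + 13 = 12. Coeff of t: P = 1
Result: 1/(t + 1) + 12/(t + 1)²


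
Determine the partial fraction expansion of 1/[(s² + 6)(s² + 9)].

Coefficient matching gives A = C = 0, B = 1/(9-6) = 1/3, D = -B = -1/3
Result: (1/3)/(s² + 6) - (1/3)/(s² + 9)


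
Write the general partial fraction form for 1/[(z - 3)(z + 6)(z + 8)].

Three distinct linear factors: A/(z - 3) + B/(z + 6) + C/(z + 8)


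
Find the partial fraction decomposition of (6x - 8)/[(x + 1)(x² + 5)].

At x=-1: α = (6·(-1) - 8)/((-1)² + 5) = -7/3. β = -α = 7/3, γ = 6 - (-1)·α = 11/3
Result: (-7/3)/(x + 1) + ((7/3)x + 11/3)/(x² + 5)


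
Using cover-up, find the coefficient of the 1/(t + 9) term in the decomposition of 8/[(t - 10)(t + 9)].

Cover (t + 9), set t=-9: 8/((t - 10) at t=-9) = 8/(-19) = -8/19


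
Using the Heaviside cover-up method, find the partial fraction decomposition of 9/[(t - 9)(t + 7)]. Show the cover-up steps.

Cover (t - 9): set t=9, get α = 9/(9 + 7) = 9/16. Cover (t + 7): set t=-7, get β = 9/(-7 - 9) = -9/16.
Result: (9/16)/(t - 9) - (9/16)/(t + 7)


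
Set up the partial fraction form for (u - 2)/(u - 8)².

Repeated linear factor: α/(u - 8) + β/(u - 8)²


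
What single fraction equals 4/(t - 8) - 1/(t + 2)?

Common denominator (t - 8)(t + 2). Numerator: 4(t + 2) - 1(t - 8) = (4t + 8) - (t - 8) = 3t + 16
Result: (3t + 16)/[(t - 8)(t + 2)]


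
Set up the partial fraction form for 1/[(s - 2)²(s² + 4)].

Repeated linear + quadratic: α/(s - 2) + β/(s - 2)² + (γs + δ)/(s² + 4)


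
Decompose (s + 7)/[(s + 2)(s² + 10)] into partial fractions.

At s=-2: P = (1·(-2) + 7)/((-2)² + 10) = 5/14. Q = -P = -5/14, R = 1 - (-2)·P = 12/7
Result: (5/14)/(s + 2) - ((5/14)s - 12/7)/(s² + 10)


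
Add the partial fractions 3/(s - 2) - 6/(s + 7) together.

Common denominator (s - 2)(s + 7). Numerator: 3(s + 7) - 6(s - 2) = (3s + 21) - (6s - 12) = -3s + 33
Result: (-3s + 33)/[(s - 2)(s + 7)]


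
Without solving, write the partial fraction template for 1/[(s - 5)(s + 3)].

Distinct linear factors: A/(s - 5) + B/(s + 3)


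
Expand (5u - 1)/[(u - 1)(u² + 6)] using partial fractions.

At u=1: A = (5·1 - 1)/(1² + 6) = 4/7. B = -A = -4/7, C = 5 - 1·A = 31/7
Result: (4/7)/(u - 1) - ((4/7)u - 31/7)/(u² + 6)


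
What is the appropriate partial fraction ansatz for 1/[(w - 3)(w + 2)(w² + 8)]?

Two linear + quadratic: P/(w - 3) + Q/(w + 2) + (Rw + S)/(w² + 8)


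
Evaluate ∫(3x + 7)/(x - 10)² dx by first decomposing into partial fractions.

Decompose: α = 3, β = 3·10 + 7 = 37, so (3x + 7)/(x - 10)² = 3/(x - 10) + 37/(x - 10)². Integrate: ∫ α/(x - 10) dx = 3 ln|(x - 10)|; ∫ β/(x - 10)² dx = -37/(x - 10). Sum: 3 ln|(x - 10)| - 37/(x - 10) + C


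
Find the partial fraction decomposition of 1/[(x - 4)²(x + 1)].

Cover-up at x=-1: C = 1/(-1 - 4)² = 1/25. Cover-up at x=4: B = 1/(4 + 1) = 1/5. Comparing x² coeff: A = -C = -1/25
Result: (-1/25)/(x - 4) + (1/5)/(x - 4)² + (1/25)/(x + 1)


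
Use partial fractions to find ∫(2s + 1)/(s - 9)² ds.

Decompose: A = 2, B = 2·9 + 1 = 19, so (2s + 1)/(s - 9)² = 2/(s - 9) + 19/(s - 9)². Integrate: ∫ A/(s - 9) ds = 2 ln|(s - 9)|; ∫ B/(s - 9)² ds = -19/(s - 9). Sum: 2 ln|(s - 9)| - 19/(s - 9) + C


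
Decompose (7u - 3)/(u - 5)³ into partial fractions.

(7u - 3) = α(u - 5)² + β(u - 5) + γ. At u = 5: γ = 7·5 - 3 = 32. Coefficients: α = 0, β = 7
Result: 7/(u - 5)² + 32/(u - 5)³


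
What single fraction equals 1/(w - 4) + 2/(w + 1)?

Common denominator (w - 4)(w + 1). Numerator: 1(w + 1) + 2(w - 4) = (w + 1) + (2w - 8) = 3w - 7
Result: (3w - 7)/[(w - 4)(w + 1)]


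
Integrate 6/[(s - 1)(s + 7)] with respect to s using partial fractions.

Decompose: 6/[(s - 1)(s + 7)] = (3/4)/(s - 1) - (3/4)/(s + 7). Integrate each term: (3/4) ln|(s - 1)| - (3/4) ln|(s + 7)| + C


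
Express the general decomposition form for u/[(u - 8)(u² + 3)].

Linear + irreducible quadratic: A/(u - 8) + (Bu + C)/(u² + 3)


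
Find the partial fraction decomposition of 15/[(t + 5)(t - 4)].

15/(t + 5)(t - 4) = α/(t + 5) + β/(t - 4). α = 15/(-5 - 4) = -5/3, β = 15/(4 + 5) = 5/3
Result: (-5/3)/(t + 5) + (5/3)/(t - 4)


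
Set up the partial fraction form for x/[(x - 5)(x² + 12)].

Linear + irreducible quadratic: P/(x - 5) + (Qx + R)/(x² + 12)


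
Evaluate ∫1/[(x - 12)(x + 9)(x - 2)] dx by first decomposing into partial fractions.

Cover-up: A = 1/210, B = 1/231, C = -1/110. Decomposition: (1/210)/(x - 12) + (1/231)/(x + 9) - (1/110)/(x - 2). Integrate each term: (1/210) ln|(x - 12)| + (1/231) ln|(x + 9)| - (1/110) ln|(x - 2)| + C


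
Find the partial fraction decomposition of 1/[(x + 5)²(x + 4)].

Cover-up at x=-4: R = 1/(-4 + 5)² = 1. Cover-up at x=-5: Q = 1/(-5 + 4) = -1. Comparing x² coeff: P = -R = -1
Result: -1/(x + 5) - 1/(x + 5)² + 1/(x + 4)


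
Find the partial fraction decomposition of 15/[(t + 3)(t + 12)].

15/(t + 3)(t + 12) = A/(t + 3) + B/(t + 12). A = 15/(-3 + 12) = 5/3, B = 15/(-12 + 3) = -5/3
Result: (5/3)/(t + 3) - (5/3)/(t + 12)


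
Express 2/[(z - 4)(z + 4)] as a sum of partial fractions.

2/(z - 4)(z + 4) = P/(z - 4) + Q/(z + 4). P = 2/(4 + 4) = 1/4, Q = 2/(-4 - 4) = -1/4
Result: (1/4)/(z - 4) - (1/4)/(z + 4)


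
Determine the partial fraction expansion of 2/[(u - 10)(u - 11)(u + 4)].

Using cover-up method: A = -1/7, B = 2/15, C = 1/105
Result: (-1/7)/(u - 10) + (2/15)/(u - 11) + (1/105)/(u + 4)


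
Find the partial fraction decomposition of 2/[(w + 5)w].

2/(w + 5)w = P/(w + 5) + Q/w. P = 2/(-5 - 0) = -2/5, Q = 2/(0 + 5) = 2/5
Result: (-2/5)/(w + 5) + (2/5)/w


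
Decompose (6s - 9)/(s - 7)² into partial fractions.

(6s - 9) = α(s - 7) + β. At s = 7: β = 6·7 - 9 = 33. Coeff of s: α = 6
Result: 6/(s - 7) + 33/(s - 7)²


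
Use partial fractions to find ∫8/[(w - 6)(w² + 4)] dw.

Cover-up at w=6: A = 8/(6²+4) = 1/5. Coeff matching: B = -1/5, C = -6/5. Decomposition: (1/5)/(w - 6) - ((1/5)w + 6/5)/(w² + 4). Integrate: linear → ln, quadratic → (1/2)ln + arctan: (1/5) ln|(w - 6)| - (1/10) ln(w² + 4) - (3/5) arctan(w/2) + C


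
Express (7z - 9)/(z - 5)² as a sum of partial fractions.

(7z - 9) = P(z - 5) + Q. At z = 5: Q = 7·5 - 9 = 26. Coeff of z: P = 7
Result: 7/(z - 5) + 26/(z - 5)²


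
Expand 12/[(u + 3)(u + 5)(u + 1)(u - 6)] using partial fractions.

Using Heaviside cover-up: (1/3)/(u + 3) - (3/22)/(u + 5) - (3/14)/(u + 1) + (4/231)/(u - 6)


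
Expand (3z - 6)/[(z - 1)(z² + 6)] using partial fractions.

At z=1: P = (3·1 - 6)/(1² + 6) = -3/7. Q = -P = 3/7, R = 3 - 1·P = 24/7
Result: (-3/7)/(z - 1) + ((3/7)z + 24/7)/(z² + 6)


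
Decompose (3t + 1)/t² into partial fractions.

(3t + 1) = Pt + Q. At t = 0: Q = 3·0 + 1 = 1. Coeff of t: P = 3
Result: 3/t + 1/t²


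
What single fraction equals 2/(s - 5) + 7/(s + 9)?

Common denominator (s - 5)(s + 9). Numerator: 2(s + 9) + 7(s - 5) = (2s + 18) + (7s - 35) = 9s - 17
Result: (9s - 17)/[(s - 5)(s + 9)]


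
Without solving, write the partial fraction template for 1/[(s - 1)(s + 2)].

Distinct linear factors: A/(s - 1) + B/(s + 2)


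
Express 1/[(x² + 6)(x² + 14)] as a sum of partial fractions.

Coefficient matching gives A = C = 0, B = 1/(14-6) = 1/8, D = -B = -1/8
Result: (1/8)/(x² + 6) - (1/8)/(x² + 14)


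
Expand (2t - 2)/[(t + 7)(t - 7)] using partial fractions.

At t=-7: P = (2·(-7) - 2)/(-7 - 7) = 8/7. At t=7: Q = (2·7 - 2)/(7 + 7) = 6/7
Result: (8/7)/(t + 7) + (6/7)/(t - 7)


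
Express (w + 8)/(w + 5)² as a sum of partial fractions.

(w + 8) = α(w + 5) + β. At w = -5: β = 1·(-5) + 8 = 3. Coeff of w: α = 1
Result: 1/(w + 5) + 3/(w + 5)²


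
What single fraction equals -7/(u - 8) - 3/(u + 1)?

Common denominator (u - 8)(u + 1). Numerator: -7(u + 1) - 3(u - 8) = (-7u - 7) - (3u - 24) = -10u + 17
Result: (-10u + 17)/[(u - 8)(u + 1)]


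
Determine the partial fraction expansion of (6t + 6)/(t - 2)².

(6t + 6) = α(t - 2) + β. At t = 2: β = 6·2 + 6 = 18. Coeff of t: α = 6
Result: 6/(t - 2) + 18/(t - 2)²


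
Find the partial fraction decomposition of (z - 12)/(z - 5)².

(z - 12) = α(z - 5) + β. At z = 5: β = 1·5 - 12 = -7. Coeff of z: α = 1
Result: 1/(z - 5) - 7/(z - 5)²


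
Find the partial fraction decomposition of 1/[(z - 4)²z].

Cover-up at z=0: C = 1/(0 - 4)² = 1/16. Cover-up at z=4: B = 1/(4 - 0) = 1/4. Comparing z² coeff: A = -C = -1/16
Result: (-1/16)/(z - 4) + (1/4)/(z - 4)² + (1/16)/z


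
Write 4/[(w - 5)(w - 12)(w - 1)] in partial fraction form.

Using cover-up method: P = -1/7, Q = 4/77, R = 1/11
Result: (-1/7)/(w - 5) + (4/77)/(w - 12) + (1/11)/(w - 1)


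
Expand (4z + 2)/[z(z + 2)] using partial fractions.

At z=0: P = (4·0 + 2)/(0 + 2) = 1. At z=-2: Q = (4·(-2) + 2)/(-2 - 0) = 3
Result: 1/z + 3/(z + 2)


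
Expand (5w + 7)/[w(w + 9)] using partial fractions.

At w=0: A = (5·0 + 7)/(0 + 9) = 7/9. At w=-9: B = (5·(-9) + 7)/(-9 - 0) = 38/9
Result: (7/9)/w + (38/9)/(w + 9)


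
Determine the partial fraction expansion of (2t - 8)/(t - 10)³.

(2t - 8) = α(t - 10)² + β(t - 10) + γ. At t = 10: γ = 2·10 - 8 = 12. Coefficients: α = 0, β = 2
Result: 2/(t - 10)² + 12/(t - 10)³


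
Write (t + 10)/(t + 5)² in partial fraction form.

(t + 10) = α(t + 5) + β. At t = -5: β = 1·(-5) + 10 = 5. Coeff of t: α = 1
Result: 1/(t + 5) + 5/(t + 5)²


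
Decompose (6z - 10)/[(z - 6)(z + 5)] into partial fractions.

At z=6: A = (6·6 - 10)/(6 + 5) = 26/11. At z=-5: B = (6·(-5) - 10)/(-5 - 6) = 40/11
Result: (26/11)/(z - 6) + (40/11)/(z + 5)


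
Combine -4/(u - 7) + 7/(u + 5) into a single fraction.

Common denominator (u - 7)(u + 5). Numerator: -4(u + 5) + 7(u - 7) = (-4u - 20) + (7u - 49) = 3u - 69
Result: (3u - 69)/[(u - 7)(u + 5)]


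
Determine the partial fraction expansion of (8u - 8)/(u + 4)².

(8u - 8) = α(u + 4) + β. At u = -4: β = 8·(-4) - 8 = -40. Coeff of u: α = 8
Result: 8/(u + 4) - 40/(u + 4)²


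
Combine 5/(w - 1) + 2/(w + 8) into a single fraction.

Common denominator (w - 1)(w + 8). Numerator: 5(w + 8) + 2(w - 1) = (5w + 40) + (2w - 2) = 7w + 38
Result: (7w + 38)/[(w - 1)(w + 8)]


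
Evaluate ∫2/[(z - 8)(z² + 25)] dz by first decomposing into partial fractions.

Cover-up at z=8: A = 2/(8²+25) = 2/89. Coeff matching: B = -2/89, C = -16/89. Decomposition: (2/89)/(z - 8) - ((2/89)z + 16/89)/(z² + 25). Integrate: linear → ln, quadratic → (1/2)ln + arctan: (2/89) ln|(z - 8)| - (1/89) ln(z² + 25) - (16/445) arctan(z/5) + C


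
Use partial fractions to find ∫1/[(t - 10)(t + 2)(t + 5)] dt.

Cover-up: α = 1/180, β = -1/36, γ = 1/45. Decomposition: (1/180)/(t - 10) - (1/36)/(t + 2) + (1/45)/(t + 5). Integrate each term: (1/180) ln|(t - 10)| - (1/36) ln|(t + 2)| + (1/45) ln|(t + 5)| + C


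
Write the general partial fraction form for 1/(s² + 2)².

Repeated quadratic factor: (As + B)/(s² + 2) + (Cs + D)/(s² + 2)²


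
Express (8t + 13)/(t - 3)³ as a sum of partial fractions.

(8t + 13) = P(t - 3)² + Q(t - 3) + R. At t = 3: R = 8·3 + 13 = 37. Coefficients: P = 0, Q = 8
Result: 8/(t - 3)² + 37/(t - 3)³


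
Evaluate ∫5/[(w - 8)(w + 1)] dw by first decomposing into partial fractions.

Decompose: 5/[(w - 8)(w + 1)] = (5/9)/(w - 8) - (5/9)/(w + 1). Integrate each term: (5/9) ln|(w - 8)| - (5/9) ln|(w + 1)| + C


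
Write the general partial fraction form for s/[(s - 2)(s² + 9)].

Linear + irreducible quadratic: P/(s - 2) + (Qs + R)/(s² + 9)


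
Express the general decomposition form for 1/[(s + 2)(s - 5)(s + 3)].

Three distinct linear factors: A/(s + 2) + B/(s - 5) + C/(s + 3)


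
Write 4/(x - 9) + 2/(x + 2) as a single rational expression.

Common denominator (x - 9)(x + 2). Numerator: 4(x + 2) + 2(x - 9) = (4x + 8) + (2x - 18) = 6x - 10
Result: (6x - 10)/[(x - 9)(x + 2)]


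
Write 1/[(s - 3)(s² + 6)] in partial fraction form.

Cover-up at s = 3: α = 1/(3² + 6) = 1/15. Then β = -α = -1/15, γ = -α·(0 + 3) = -1/5
Result: (1/15)/(s - 3) - ((1/15)s + 1/5)/(s² + 6)


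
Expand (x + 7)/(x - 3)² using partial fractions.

(x + 7) = α(x - 3) + β. At x = 3: β = 1·3 + 7 = 10. Coeff of x: α = 1
Result: 1/(x - 3) + 10/(x - 3)²


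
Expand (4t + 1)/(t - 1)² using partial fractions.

(4t + 1) = P(t - 1) + Q. At t = 1: Q = 4·1 + 1 = 5. Coeff of t: P = 4
Result: 4/(t - 1) + 5/(t - 1)²


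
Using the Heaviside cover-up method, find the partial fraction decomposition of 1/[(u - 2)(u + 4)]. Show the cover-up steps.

Cover (u - 2): set u=2, get A = 1/(2 + 4) = 1/6. Cover (u + 4): set u=-4, get B = 1/(-4 - 2) = -1/6.
Result: (1/6)/(u - 2) - (1/6)/(u + 4)


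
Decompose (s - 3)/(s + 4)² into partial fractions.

(s - 3) = A(s + 4) + B. At s = -4: B = 1·(-4) - 3 = -7. Coeff of s: A = 1
Result: 1/(s + 4) - 7/(s + 4)²


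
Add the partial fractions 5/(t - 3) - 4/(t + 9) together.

Common denominator (t - 3)(t + 9). Numerator: 5(t + 9) - 4(t - 3) = (5t + 45) - (4t - 12) = t + 57
Result: (t + 57)/[(t - 3)(t + 9)]


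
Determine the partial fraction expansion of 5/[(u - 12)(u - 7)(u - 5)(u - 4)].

Using Heaviside cover-up: (1/56)/(u - 12) - (1/6)/(u - 7) + (5/14)/(u - 5) - (5/24)/(u - 4)


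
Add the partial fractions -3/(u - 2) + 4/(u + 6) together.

Common denominator (u - 2)(u + 6). Numerator: -3(u + 6) + 4(u - 2) = (-3u - 18) + (4u - 8) = u - 26
Result: (u - 26)/[(u - 2)(u + 6)]


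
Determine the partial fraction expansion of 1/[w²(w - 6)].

Cover-up at w=6: C = 1/(6 - 0)² = 1/36. Cover-up at w=0: B = 1/(0 - 6) = -1/6. Comparing w² coeff: A = -C = -1/36
Result: (-1/36)/w - (1/6)/w² + (1/36)/(w - 6)


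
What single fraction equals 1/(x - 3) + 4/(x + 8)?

Common denominator (x - 3)(x + 8). Numerator: 1(x + 8) + 4(x - 3) = (x + 8) + (4x - 12) = 5x - 4
Result: (5x - 4)/[(x - 3)(x + 8)]


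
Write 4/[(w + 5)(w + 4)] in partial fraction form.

4/(w + 5)(w + 4) = A/(w + 5) + B/(w + 4). A = 4/(-5 + 4) = -4, B = 4/(-4 + 5) = 4
Result: -4/(w + 5) + 4/(w + 4)


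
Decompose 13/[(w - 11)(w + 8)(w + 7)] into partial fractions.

Using cover-up method: P = 13/342, Q = 13/19, R = -13/18
Result: (13/342)/(w - 11) + (13/19)/(w + 8) - (13/18)/(w + 7)


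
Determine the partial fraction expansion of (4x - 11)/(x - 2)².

(4x - 11) = A(x - 2) + B. At x = 2: B = 4·2 - 11 = -3. Coeff of x: A = 4
Result: 4/(x - 2) - 3/(x - 2)²


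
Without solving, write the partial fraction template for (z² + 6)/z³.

Repeated linear factor (power 3): A/z + B/z² + C/z³


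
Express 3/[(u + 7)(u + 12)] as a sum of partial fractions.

3/(u + 7)(u + 12) = α/(u + 7) + β/(u + 12). α = 3/(-7 + 12) = 3/5, β = 3/(-12 + 7) = -3/5
Result: (3/5)/(u + 7) - (3/5)/(u + 12)


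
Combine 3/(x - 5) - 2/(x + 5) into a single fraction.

Common denominator (x - 5)(x + 5). Numerator: 3(x + 5) - 2(x - 5) = (3x + 15) - (2x - 10) = x + 25
Result: (x + 25)/[(x - 5)(x + 5)]


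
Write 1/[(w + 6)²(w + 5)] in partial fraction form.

Cover-up at w=-5: γ = 1/(-5 + 6)² = 1. Cover-up at w=-6: β = 1/(-6 + 5) = -1. Comparing w² coeff: α = -γ = -1
Result: -1/(w + 6) - 1/(w + 6)² + 1/(w + 5)


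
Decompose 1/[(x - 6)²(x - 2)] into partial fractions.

Cover-up at x=2: R = 1/(2 - 6)² = 1/16. Cover-up at x=6: Q = 1/(6 - 2) = 1/4. Comparing x² coeff: P = -R = -1/16
Result: (-1/16)/(x - 6) + (1/4)/(x - 6)² + (1/16)/(x - 2)


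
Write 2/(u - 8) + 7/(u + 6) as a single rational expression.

Common denominator (u - 8)(u + 6). Numerator: 2(u + 6) + 7(u - 8) = (2u + 12) + (7u - 56) = 9u - 44
Result: (9u - 44)/[(u - 8)(u + 6)]


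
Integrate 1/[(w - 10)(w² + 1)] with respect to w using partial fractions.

Cover-up at w=10: α = 1/(10²+1) = 1/101. Coeff matching: β = -1/101, γ = -10/101. Decomposition: (1/101)/(w - 10) - ((1/101)w + 10/101)/(w² + 1). Integrate: linear → ln, quadratic → (1/2)ln + arctan: (1/101) ln|(w - 10)| - (1/202) ln(w² + 1) - (10/101) arctan(w) + C


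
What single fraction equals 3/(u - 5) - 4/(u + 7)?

Common denominator (u - 5)(u + 7). Numerator: 3(u + 7) - 4(u - 5) = (3u + 21) - (4u - 20) = -u + 41
Result: (-u + 41)/[(u - 5)(u + 7)]


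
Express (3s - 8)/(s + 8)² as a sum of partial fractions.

(3s - 8) = A(s + 8) + B. At s = -8: B = 3·(-8) - 8 = -32. Coeff of s: A = 3
Result: 3/(s + 8) - 32/(s + 8)²


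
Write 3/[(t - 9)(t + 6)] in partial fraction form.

3/(t - 9)(t + 6) = A/(t - 9) + B/(t + 6). A = 3/(9 + 6) = 1/5, B = 3/(-6 - 9) = -1/5
Result: (1/5)/(t - 9) - (1/5)/(t + 6)


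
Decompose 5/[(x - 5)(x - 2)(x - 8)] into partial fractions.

Using cover-up method: A = -5/9, B = 5/18, C = 5/18
Result: (-5/9)/(x - 5) + (5/18)/(x - 2) + (5/18)/(x - 8)


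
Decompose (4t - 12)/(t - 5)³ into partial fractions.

(4t - 12) = A(t - 5)² + B(t - 5) + C. At t = 5: C = 4·5 - 12 = 8. Coefficients: A = 0, B = 4
Result: 4/(t - 5)² + 8/(t - 5)³


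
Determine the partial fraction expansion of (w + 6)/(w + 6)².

(w + 6) = α(w + 6) + β. At w = -6: β = 1·(-6) + 6 = 0. Coeff of w: α = 1
Result: 1/(w + 6)


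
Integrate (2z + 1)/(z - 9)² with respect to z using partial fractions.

Decompose: α = 2, β = 2·9 + 1 = 19, so (2z + 1)/(z - 9)² = 2/(z - 9) + 19/(z - 9)². Integrate: ∫ α/(z - 9) dz = 2 ln|(z - 9)|; ∫ β/(z - 9)² dz = -19/(z - 9). Sum: 2 ln|(z - 9)| - 19/(z - 9) + C


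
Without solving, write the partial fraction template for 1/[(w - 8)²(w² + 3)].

Repeated linear + quadratic: A/(w - 8) + B/(w - 8)² + (Cw + D)/(w² + 3)


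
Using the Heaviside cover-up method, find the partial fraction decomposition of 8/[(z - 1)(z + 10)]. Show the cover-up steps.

Cover (z - 1): set z=1, get α = 8/(1 + 10) = 8/11. Cover (z + 10): set z=-10, get β = 8/(-10 - 1) = -8/11.
Result: (8/11)/(z - 1) - (8/11)/(z + 10)


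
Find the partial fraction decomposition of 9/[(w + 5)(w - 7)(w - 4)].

Using cover-up method: α = 1/12, β = 1/4, γ = -1/3
Result: (1/12)/(w + 5) + (1/4)/(w - 7) - (1/3)/(w - 4)


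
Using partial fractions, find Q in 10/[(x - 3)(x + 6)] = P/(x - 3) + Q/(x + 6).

Cover-up at x = -6: Q = 10/(-6 - 3) = -10/9


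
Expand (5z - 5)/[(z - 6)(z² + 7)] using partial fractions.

At z=6: P = (5·6 - 5)/(6² + 7) = 25/43. Q = -P = -25/43, R = 5 - 6·P = 65/43
Result: (25/43)/(z - 6) - ((25/43)z - 65/43)/(z² + 7)


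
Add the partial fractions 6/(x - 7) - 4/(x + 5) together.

Common denominator (x - 7)(x + 5). Numerator: 6(x + 5) - 4(x - 7) = (6x + 30) - (4x - 28) = 2x + 58
Result: (2x + 58)/[(x - 7)(x + 5)]
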